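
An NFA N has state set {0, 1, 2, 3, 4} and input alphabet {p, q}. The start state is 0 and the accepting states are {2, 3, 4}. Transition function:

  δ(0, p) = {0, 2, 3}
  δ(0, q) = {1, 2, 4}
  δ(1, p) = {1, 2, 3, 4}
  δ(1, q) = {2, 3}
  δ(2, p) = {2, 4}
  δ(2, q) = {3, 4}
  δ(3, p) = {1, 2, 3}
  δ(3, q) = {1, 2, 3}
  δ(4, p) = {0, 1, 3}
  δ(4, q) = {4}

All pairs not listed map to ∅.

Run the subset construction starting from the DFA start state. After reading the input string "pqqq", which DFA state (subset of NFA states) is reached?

{1, 2, 3, 4}

Start: {0}.
δ(0,p) = {0, 2, 3}.
Union: {0, 2, 3}.
After p: {0, 2, 3}.
δ(0,q) = {1, 2, 4}; δ(2,q) = {3, 4}; δ(3,q) = {1, 2, 3}.
Union: {1, 2, 3, 4}.
After q: {1, 2, 3, 4}.
δ(1,q) = {2, 3}; δ(2,q) = {3, 4}; δ(3,q) = {1, 2, 3}; δ(4,q) = {4}.
Union: {1, 2, 3, 4}.
After q: {1, 2, 3, 4}.
δ(1,q) = {2, 3}; δ(2,q) = {3, 4}; δ(3,q) = {1, 2, 3}; δ(4,q) = {4}.
Union: {1, 2, 3, 4}.
After q: {1, 2, 3, 4}.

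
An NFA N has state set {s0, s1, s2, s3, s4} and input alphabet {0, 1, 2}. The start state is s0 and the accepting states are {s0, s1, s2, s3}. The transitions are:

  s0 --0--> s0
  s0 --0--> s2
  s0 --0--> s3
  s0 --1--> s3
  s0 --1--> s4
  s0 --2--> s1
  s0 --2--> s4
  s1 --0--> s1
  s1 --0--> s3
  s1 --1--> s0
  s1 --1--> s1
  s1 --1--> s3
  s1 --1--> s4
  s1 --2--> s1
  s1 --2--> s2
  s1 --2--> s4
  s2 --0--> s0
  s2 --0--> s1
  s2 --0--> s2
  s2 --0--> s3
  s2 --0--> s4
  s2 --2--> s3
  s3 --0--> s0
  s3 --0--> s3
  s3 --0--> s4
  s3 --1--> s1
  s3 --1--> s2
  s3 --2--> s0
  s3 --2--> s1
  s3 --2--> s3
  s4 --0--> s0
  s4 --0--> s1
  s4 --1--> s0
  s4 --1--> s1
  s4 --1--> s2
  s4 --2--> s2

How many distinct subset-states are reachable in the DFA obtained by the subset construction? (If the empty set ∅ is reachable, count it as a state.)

11

Start state of the DFA: {s0}.
{s0} --0--> {s0, s2, s3}  [new]
{s0} --1--> {s3, s4}  [new]
{s0} --2--> {s1, s4}  [new]
{s0, s2, s3} --0--> {s0, s1, s2, s3, s4}  [new]
{s0, s2, s3} --1--> {s1, s2, s3, s4}  [new]
{s0, s2, s3} --2--> {s0, s1, s3, s4}  [new]
{s3, s4} --0--> {s0, s1, s3, s4}  [seen]
{s3, s4} --1--> {s0, s1, s2}  [new]
{s3, s4} --2--> {s0, s1, s2, s3}  [new]
{s1, s4} --0--> {s0, s1, s3}  [new]
{s1, s4} --1--> {s0, s1, s2, s3, s4}  [seen]
{s1, s4} --2--> {s1, s2, s4}  [new]
{s0, s1, s2, s3, s4} --0--> {s0, s1, s2, s3, s4}  [seen]
{s0, s1, s2, s3, s4} --1--> {s0, s1, s2, s3, s4}  [seen]
{s0, s1, s2, s3, s4} --2--> {s0, s1, s2, s3, s4}  [seen]
{s1, s2, s3, s4} --0--> {s0, s1, s2, s3, s4}  [seen]
{s1, s2, s3, s4} --1--> {s0, s1, s2, s3, s4}  [seen]
{s1, s2, s3, s4} --2--> {s0, s1, s2, s3, s4}  [seen]
{s0, s1, s3, s4} --0--> {s0, s1, s2, s3, s4}  [seen]
{s0, s1, s3, s4} --1--> {s0, s1, s2, s3, s4}  [seen]
{s0, s1, s3, s4} --2--> {s0, s1, s2, s3, s4}  [seen]
{s0, s1, s2} --0--> {s0, s1, s2, s3, s4}  [seen]
{s0, s1, s2} --1--> {s0, s1, s3, s4}  [seen]
{s0, s1, s2} --2--> {s1, s2, s3, s4}  [seen]
{s0, s1, s2, s3} --0--> {s0, s1, s2, s3, s4}  [seen]
{s0, s1, s2, s3} --1--> {s0, s1, s2, s3, s4}  [seen]
{s0, s1, s2, s3} --2--> {s0, s1, s2, s3, s4}  [seen]
{s0, s1, s3} --0--> {s0, s1, s2, s3, s4}  [seen]
{s0, s1, s3} --1--> {s0, s1, s2, s3, s4}  [seen]
{s0, s1, s3} --2--> {s0, s1, s2, s3, s4}  [seen]
{s1, s2, s4} --0--> {s0, s1, s2, s3, s4}  [seen]
{s1, s2, s4} --1--> {s0, s1, s2, s3, s4}  [seen]
{s1, s2, s4} --2--> {s1, s2, s3, s4}  [seen]
Reachable DFA states: {s0}, {s0, s2, s3}, {s3, s4}, {s1, s4}, {s0, s1, s2, s3, s4}, {s1, s2, s3, s4}, {s0, s1, s3, s4}, {s0, s1, s2}, {s0, s1, s2, s3}, {s0, s1, s3}, {s1, s2, s4}.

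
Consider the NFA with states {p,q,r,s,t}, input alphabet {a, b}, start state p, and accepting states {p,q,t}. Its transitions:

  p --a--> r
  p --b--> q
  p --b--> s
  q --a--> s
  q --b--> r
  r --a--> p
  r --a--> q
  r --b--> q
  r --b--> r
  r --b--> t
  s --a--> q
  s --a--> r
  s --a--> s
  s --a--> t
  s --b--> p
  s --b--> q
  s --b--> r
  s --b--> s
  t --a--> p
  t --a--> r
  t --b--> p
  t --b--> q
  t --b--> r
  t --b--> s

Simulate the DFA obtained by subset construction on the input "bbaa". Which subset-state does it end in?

{p,q,r,s,t}

Start: {p}.
δ(p,b) = {q,s}.
Union: {q,s}.
After b: {q,s}.
δ(q,b) = {r}; δ(s,b) = {p,q,r,s}.
Union: {p,q,r,s}.
After b: {p,q,r,s}.
δ(p,a) = {r}; δ(q,a) = {s}; δ(r,a) = {p,q}; δ(s,a) = {q,r,s,t}.
Union: {p,q,r,s,t}.
After a: {p,q,r,s,t}.
δ(p,a) = {r}; δ(q,a) = {s}; δ(r,a) = {p,q}; δ(s,a) = {q,r,s,t}; δ(t,a) = {p,r}.
Union: {p,q,r,s,t}.
After a: {p,q,r,s,t}.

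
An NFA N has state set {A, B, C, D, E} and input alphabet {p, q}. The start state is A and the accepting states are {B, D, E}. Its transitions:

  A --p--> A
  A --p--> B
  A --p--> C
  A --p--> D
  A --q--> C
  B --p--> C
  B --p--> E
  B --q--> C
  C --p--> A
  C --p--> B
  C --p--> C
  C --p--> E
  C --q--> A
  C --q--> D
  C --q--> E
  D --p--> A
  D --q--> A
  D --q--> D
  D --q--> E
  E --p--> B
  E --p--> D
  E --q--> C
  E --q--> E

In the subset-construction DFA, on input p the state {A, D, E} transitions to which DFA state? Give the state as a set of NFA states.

δ(A,p) = {A, B, C, D}; δ(D,p) = {A}; δ(E,p) = {B, D}.
Union: {A, B, C, D}.

{A, B, C, D}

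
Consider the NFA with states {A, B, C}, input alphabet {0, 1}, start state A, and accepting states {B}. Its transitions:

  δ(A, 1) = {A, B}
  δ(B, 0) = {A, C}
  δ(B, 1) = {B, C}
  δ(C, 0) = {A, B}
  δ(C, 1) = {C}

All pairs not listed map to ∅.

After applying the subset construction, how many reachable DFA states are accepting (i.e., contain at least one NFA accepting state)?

Start state of the DFA: {A}.
{A} --0--> ∅  [new]
{A} --1--> {A, B}  [new]
∅ --0--> ∅  [seen]
∅ --1--> ∅  [seen]
{A, B} --0--> {A, C}  [new]
{A, B} --1--> {A, B, C}  [new]
{A, C} --0--> {A, B}  [seen]
{A, C} --1--> {A, B, C}  [seen]
{A, B, C} --0--> {A, B, C}  [seen]
{A, B, C} --1--> {A, B, C}  [seen]
Reachable DFA states: {A}, ∅, {A, B}, {A, C}, {A, B, C}.
Accepting DFA states (contain an NFA accepting state): {A, B}, {A, B, C}.

2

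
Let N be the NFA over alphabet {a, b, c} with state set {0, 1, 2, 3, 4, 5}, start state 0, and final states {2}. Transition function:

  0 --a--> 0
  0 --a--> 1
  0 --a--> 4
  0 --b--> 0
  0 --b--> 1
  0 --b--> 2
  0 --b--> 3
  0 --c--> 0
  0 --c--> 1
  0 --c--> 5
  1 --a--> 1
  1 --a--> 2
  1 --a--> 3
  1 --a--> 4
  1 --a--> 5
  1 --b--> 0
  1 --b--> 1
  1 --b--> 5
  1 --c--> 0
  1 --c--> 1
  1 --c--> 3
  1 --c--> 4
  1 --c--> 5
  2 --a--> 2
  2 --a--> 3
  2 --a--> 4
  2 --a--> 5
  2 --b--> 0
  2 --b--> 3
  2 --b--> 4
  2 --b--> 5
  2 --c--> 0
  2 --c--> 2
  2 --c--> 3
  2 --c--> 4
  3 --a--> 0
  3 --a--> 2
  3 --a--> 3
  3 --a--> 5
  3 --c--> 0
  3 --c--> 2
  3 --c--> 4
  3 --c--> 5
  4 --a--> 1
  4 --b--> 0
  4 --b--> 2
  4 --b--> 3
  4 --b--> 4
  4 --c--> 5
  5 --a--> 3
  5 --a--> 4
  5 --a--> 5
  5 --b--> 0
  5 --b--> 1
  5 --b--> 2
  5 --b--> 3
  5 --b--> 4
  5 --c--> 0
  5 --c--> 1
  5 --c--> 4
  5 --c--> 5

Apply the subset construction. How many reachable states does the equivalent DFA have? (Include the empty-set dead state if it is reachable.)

Start state of the DFA: {0}.
{0} --a--> {0, 1, 4}  [new]
{0} --b--> {0, 1, 2, 3}  [new]
{0} --c--> {0, 1, 5}  [new]
{0, 1, 4} --a--> {0, 1, 2, 3, 4, 5}  [new]
{0, 1, 4} --b--> {0, 1, 2, 3, 4, 5}  [seen]
{0, 1, 4} --c--> {0, 1, 3, 4, 5}  [new]
{0, 1, 2, 3} --a--> {0, 1, 2, 3, 4, 5}  [seen]
{0, 1, 2, 3} --b--> {0, 1, 2, 3, 4, 5}  [seen]
{0, 1, 2, 3} --c--> {0, 1, 2, 3, 4, 5}  [seen]
{0, 1, 5} --a--> {0, 1, 2, 3, 4, 5}  [seen]
{0, 1, 5} --b--> {0, 1, 2, 3, 4, 5}  [seen]
{0, 1, 5} --c--> {0, 1, 3, 4, 5}  [seen]
{0, 1, 2, 3, 4, 5} --a--> {0, 1, 2, 3, 4, 5}  [seen]
{0, 1, 2, 3, 4, 5} --b--> {0, 1, 2, 3, 4, 5}  [seen]
{0, 1, 2, 3, 4, 5} --c--> {0, 1, 2, 3, 4, 5}  [seen]
{0, 1, 3, 4, 5} --a--> {0, 1, 2, 3, 4, 5}  [seen]
{0, 1, 3, 4, 5} --b--> {0, 1, 2, 3, 4, 5}  [seen]
{0, 1, 3, 4, 5} --c--> {0, 1, 2, 3, 4, 5}  [seen]
Reachable DFA states: {0}, {0, 1, 4}, {0, 1, 2, 3}, {0, 1, 5}, {0, 1, 2, 3, 4, 5}, {0, 1, 3, 4, 5}.

6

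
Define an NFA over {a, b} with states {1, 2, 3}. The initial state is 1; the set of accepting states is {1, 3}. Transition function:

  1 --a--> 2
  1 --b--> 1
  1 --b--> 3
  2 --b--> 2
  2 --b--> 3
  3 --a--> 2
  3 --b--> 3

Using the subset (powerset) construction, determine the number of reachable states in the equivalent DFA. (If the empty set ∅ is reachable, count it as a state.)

Start state of the DFA: {1}.
{1} --a--> {2}  [new]
{1} --b--> {1, 3}  [new]
{2} --a--> ∅  [new]
{2} --b--> {2, 3}  [new]
{1, 3} --a--> {2}  [seen]
{1, 3} --b--> {1, 3}  [seen]
∅ --a--> ∅  [seen]
∅ --b--> ∅  [seen]
{2, 3} --a--> {2}  [seen]
{2, 3} --b--> {2, 3}  [seen]
Reachable DFA states: {1}, {2}, {1, 3}, ∅, {2, 3}.

5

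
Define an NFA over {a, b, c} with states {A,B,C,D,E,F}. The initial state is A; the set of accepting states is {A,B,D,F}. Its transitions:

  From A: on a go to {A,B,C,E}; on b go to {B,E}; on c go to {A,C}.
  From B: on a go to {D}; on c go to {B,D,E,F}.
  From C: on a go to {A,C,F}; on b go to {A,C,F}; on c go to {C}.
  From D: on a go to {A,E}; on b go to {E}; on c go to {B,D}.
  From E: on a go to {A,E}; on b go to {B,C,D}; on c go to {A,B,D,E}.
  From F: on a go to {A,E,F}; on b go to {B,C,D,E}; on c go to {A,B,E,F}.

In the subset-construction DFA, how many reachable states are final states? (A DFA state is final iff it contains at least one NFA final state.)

14

Start state of the DFA: {A}.
{A} --a--> {A,B,C,E}  [new]
{A} --b--> {B,E}  [new]
{A} --c--> {A,C}  [new]
{A,B,C,E} --a--> {A,B,C,D,E,F}  [new]
{A,B,C,E} --b--> {A,B,C,D,E,F}  [seen]
{A,B,C,E} --c--> {A,B,C,D,E,F}  [seen]
{B,E} --a--> {A,D,E}  [new]
{B,E} --b--> {B,C,D}  [new]
{B,E} --c--> {A,B,D,E,F}  [new]
{A,C} --a--> {A,B,C,E,F}  [new]
{A,C} --b--> {A,B,C,E,F}  [seen]
{A,C} --c--> {A,C}  [seen]
{A,B,C,D,E,F} --a--> {A,B,C,D,E,F}  [seen]
{A,B,C,D,E,F} --b--> {A,B,C,D,E,F}  [seen]
{A,B,C,D,E,F} --c--> {A,B,C,D,E,F}  [seen]
{A,D,E} --a--> {A,B,C,E}  [seen]
{A,D,E} --b--> {B,C,D,E}  [new]
{A,D,E} --c--> {A,B,C,D,E}  [new]
{B,C,D} --a--> {A,C,D,E,F}  [new]
{B,C,D} --b--> {A,C,E,F}  [new]
{B,C,D} --c--> {B,C,D,E,F}  [new]
{A,B,D,E,F} --a--> {A,B,C,D,E,F}  [seen]
{A,B,D,E,F} --b--> {B,C,D,E}  [seen]
{A,B,D,E,F} --c--> {A,B,C,D,E,F}  [seen]
{A,B,C,E,F} --a--> {A,B,C,D,E,F}  [seen]
{A,B,C,E,F} --b--> {A,B,C,D,E,F}  [seen]
{A,B,C,E,F} --c--> {A,B,C,D,E,F}  [seen]
{B,C,D,E} --a--> {A,C,D,E,F}  [seen]
{B,C,D,E} --b--> {A,B,C,D,E,F}  [seen]
{B,C,D,E} --c--> {A,B,C,D,E,F}  [seen]
{A,B,C,D,E} --a--> {A,B,C,D,E,F}  [seen]
{A,B,C,D,E} --b--> {A,B,C,D,E,F}  [seen]
{A,B,C,D,E} --c--> {A,B,C,D,E,F}  [seen]
{A,C,D,E,F} --a--> {A,B,C,E,F}  [seen]
{A,C,D,E,F} --b--> {A,B,C,D,E,F}  [seen]
{A,C,D,E,F} --c--> {A,B,C,D,E,F}  [seen]
{A,C,E,F} --a--> {A,B,C,E,F}  [seen]
{A,C,E,F} --b--> {A,B,C,D,E,F}  [seen]
{A,C,E,F} --c--> {A,B,C,D,E,F}  [seen]
{B,C,D,E,F} --a--> {A,C,D,E,F}  [seen]
{B,C,D,E,F} --b--> {A,B,C,D,E,F}  [seen]
{B,C,D,E,F} --c--> {A,B,C,D,E,F}  [seen]
Reachable DFA states: {A}, {A,B,C,E}, {B,E}, {A,C}, {A,B,C,D,E,F}, {A,D,E}, {B,C,D}, {A,B,D,E,F}, {A,B,C,E,F}, {B,C,D,E}, {A,B,C,D,E}, {A,C,D,E,F}, {A,C,E,F}, {B,C,D,E,F}.
Accepting DFA states (contain an NFA accepting state): {A}, {A,B,C,E}, {B,E}, {A,C}, {A,B,C,D,E,F}, {A,D,E}, {B,C,D}, {A,B,D,E,F}, {A,B,C,E,F}, {B,C,D,E}, {A,B,C,D,E}, {A,C,D,E,F}, {A,C,E,F}, {B,C,D,E,F}.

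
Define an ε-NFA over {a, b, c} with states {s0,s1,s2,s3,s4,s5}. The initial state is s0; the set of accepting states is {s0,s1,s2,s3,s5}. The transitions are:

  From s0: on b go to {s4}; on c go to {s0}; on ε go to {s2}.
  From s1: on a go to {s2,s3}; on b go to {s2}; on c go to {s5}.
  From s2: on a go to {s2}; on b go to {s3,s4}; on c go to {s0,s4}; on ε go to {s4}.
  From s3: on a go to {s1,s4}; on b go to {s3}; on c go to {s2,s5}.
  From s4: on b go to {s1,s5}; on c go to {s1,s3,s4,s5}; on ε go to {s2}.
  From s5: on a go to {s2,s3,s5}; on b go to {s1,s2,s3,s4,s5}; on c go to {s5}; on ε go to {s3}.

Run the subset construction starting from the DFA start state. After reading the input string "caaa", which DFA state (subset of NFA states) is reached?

{s1,s2,s3,s4,s5}

Start: {s0,s2,s4}.
δ(s0,c) = {s0}; δ(s2,c) = {s0,s4}; δ(s4,c) = {s1,s3,s4,s5}.
Union: {s0,s1,s3,s4,s5}.
ε-closure gives {s0,s1,s2,s3,s4,s5}.
After c: {s0,s1,s2,s3,s4,s5}.
δ(s0,a) = ∅; δ(s1,a) = {s2,s3}; δ(s2,a) = {s2}; δ(s3,a) = {s1,s4}; δ(s4,a) = ∅; δ(s5,a) = {s2,s3,s5}.
Union: {s1,s2,s3,s4,s5}.
After a: {s1,s2,s3,s4,s5}.
δ(s1,a) = {s2,s3}; δ(s2,a) = {s2}; δ(s3,a) = {s1,s4}; δ(s4,a) = ∅; δ(s5,a) = {s2,s3,s5}.
Union: {s1,s2,s3,s4,s5}.
After a: {s1,s2,s3,s4,s5}.
δ(s1,a) = {s2,s3}; δ(s2,a) = {s2}; δ(s3,a) = {s1,s4}; δ(s4,a) = ∅; δ(s5,a) = {s2,s3,s5}.
Union: {s1,s2,s3,s4,s5}.
After a: {s1,s2,s3,s4,s5}.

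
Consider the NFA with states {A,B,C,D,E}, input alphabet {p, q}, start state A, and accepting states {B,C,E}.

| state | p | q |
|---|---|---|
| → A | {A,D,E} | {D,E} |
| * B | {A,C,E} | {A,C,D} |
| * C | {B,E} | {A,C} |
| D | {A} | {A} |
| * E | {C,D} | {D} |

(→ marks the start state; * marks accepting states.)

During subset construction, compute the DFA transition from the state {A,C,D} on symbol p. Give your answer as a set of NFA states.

{A,B,D,E}

δ(A,p) = {A,D,E}; δ(C,p) = {B,E}; δ(D,p) = {A}.
Union: {A,B,D,E}.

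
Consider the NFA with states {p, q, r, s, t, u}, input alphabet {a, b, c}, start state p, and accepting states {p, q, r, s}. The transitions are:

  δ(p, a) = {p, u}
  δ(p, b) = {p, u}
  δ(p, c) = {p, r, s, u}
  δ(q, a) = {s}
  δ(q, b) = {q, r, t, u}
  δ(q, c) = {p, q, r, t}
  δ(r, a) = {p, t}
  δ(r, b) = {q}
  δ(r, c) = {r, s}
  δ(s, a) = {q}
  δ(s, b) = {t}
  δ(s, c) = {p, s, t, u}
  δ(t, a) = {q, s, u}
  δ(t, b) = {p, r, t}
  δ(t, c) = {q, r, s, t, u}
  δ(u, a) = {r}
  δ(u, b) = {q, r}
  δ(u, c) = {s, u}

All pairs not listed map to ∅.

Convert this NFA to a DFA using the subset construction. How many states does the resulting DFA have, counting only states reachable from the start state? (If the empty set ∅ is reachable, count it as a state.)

9

Start state of the DFA: {p}.
{p} --a--> {p, u}  [new]
{p} --b--> {p, u}  [seen]
{p} --c--> {p, r, s, u}  [new]
{p, u} --a--> {p, r, u}  [new]
{p, u} --b--> {p, q, r, u}  [new]
{p, u} --c--> {p, r, s, u}  [seen]
{p, r, s, u} --a--> {p, q, r, t, u}  [new]
{p, r, s, u} --b--> {p, q, r, t, u}  [seen]
{p, r, s, u} --c--> {p, r, s, t, u}  [new]
{p, r, u} --a--> {p, r, t, u}  [new]
{p, r, u} --b--> {p, q, r, u}  [seen]
{p, r, u} --c--> {p, r, s, u}  [seen]
{p, q, r, u} --a--> {p, r, s, t, u}  [seen]
{p, q, r, u} --b--> {p, q, r, t, u}  [seen]
{p, q, r, u} --c--> {p, q, r, s, t, u}  [new]
{p, q, r, t, u} --a--> {p, q, r, s, t, u}  [seen]
{p, q, r, t, u} --b--> {p, q, r, t, u}  [seen]
{p, q, r, t, u} --c--> {p, q, r, s, t, u}  [seen]
{p, r, s, t, u} --a--> {p, q, r, s, t, u}  [seen]
{p, r, s, t, u} --b--> {p, q, r, t, u}  [seen]
{p, r, s, t, u} --c--> {p, q, r, s, t, u}  [seen]
{p, r, t, u} --a--> {p, q, r, s, t, u}  [seen]
{p, r, t, u} --b--> {p, q, r, t, u}  [seen]
{p, r, t, u} --c--> {p, q, r, s, t, u}  [seen]
{p, q, r, s, t, u} --a--> {p, q, r, s, t, u}  [seen]
{p, q, r, s, t, u} --b--> {p, q, r, t, u}  [seen]
{p, q, r, s, t, u} --c--> {p, q, r, s, t, u}  [seen]
Reachable DFA states: {p}, {p, u}, {p, r, s, u}, {p, r, u}, {p, q, r, u}, {p, q, r, t, u}, {p, r, s, t, u}, {p, r, t, u}, {p, q, r, s, t, u}.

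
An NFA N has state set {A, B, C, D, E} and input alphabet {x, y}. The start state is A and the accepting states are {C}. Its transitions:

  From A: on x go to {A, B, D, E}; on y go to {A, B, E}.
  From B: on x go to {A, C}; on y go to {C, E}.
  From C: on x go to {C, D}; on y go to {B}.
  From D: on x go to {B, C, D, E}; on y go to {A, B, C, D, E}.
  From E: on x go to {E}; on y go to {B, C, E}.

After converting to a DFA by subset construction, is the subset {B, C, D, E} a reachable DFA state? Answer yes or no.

no

Start state of the DFA: {A}.
{A} --x--> {A, B, D, E}  [new]
{A} --y--> {A, B, E}  [new]
{A, B, D, E} --x--> {A, B, C, D, E}  [new]
{A, B, D, E} --y--> {A, B, C, D, E}  [seen]
{A, B, E} --x--> {A, B, C, D, E}  [seen]
{A, B, E} --y--> {A, B, C, E}  [new]
{A, B, C, D, E} --x--> {A, B, C, D, E}  [seen]
{A, B, C, D, E} --y--> {A, B, C, D, E}  [seen]
{A, B, C, E} --x--> {A, B, C, D, E}  [seen]
{A, B, C, E} --y--> {A, B, C, E}  [seen]
Reachable DFA states: {A}, {A, B, D, E}, {A, B, E}, {A, B, C, D, E}, {A, B, C, E}.
{B, C, D, E} is not among them.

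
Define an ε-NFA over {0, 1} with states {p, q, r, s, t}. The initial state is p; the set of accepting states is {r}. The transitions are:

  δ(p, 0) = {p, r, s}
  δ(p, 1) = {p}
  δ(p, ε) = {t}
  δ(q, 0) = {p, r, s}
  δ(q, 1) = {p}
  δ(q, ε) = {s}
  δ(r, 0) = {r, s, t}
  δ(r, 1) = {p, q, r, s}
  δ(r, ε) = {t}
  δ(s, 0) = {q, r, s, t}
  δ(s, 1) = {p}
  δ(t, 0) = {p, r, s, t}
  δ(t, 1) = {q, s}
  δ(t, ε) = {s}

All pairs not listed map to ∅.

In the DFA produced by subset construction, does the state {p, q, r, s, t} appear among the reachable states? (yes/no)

Start state of the DFA: {p, s, t} (ε-closure of the NFA start).
{p, s, t} --0--> {p, q, r, s, t}  [new]
{p, s, t} --1--> {p, q, s, t}  [new]
{p, q, r, s, t} --0--> {p, q, r, s, t}  [seen]
{p, q, r, s, t} --1--> {p, q, r, s, t}  [seen]
{p, q, s, t} --0--> {p, q, r, s, t}  [seen]
{p, q, s, t} --1--> {p, q, s, t}  [seen]
Reachable DFA states: {p, s, t}, {p, q, r, s, t}, {p, q, s, t}.
{p, q, r, s, t} is among them.

yes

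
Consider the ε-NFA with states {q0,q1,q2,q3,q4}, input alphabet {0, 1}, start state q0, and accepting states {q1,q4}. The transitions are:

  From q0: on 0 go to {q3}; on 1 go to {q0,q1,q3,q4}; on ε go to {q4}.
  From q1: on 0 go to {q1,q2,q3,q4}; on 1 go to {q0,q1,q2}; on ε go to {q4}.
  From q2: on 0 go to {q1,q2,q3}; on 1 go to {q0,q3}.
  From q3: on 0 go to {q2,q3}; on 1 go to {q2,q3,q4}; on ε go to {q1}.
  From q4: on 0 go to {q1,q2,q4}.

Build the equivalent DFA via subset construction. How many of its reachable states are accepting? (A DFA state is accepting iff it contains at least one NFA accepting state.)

4

Start state of the DFA: {q0,q4} (ε-closure of the NFA start).
{q0,q4} --0--> {q1,q2,q3,q4}  [new]
{q0,q4} --1--> {q0,q1,q3,q4}  [new]
{q1,q2,q3,q4} --0--> {q1,q2,q3,q4}  [seen]
{q1,q2,q3,q4} --1--> {q0,q1,q2,q3,q4}  [new]
{q0,q1,q3,q4} --0--> {q1,q2,q3,q4}  [seen]
{q0,q1,q3,q4} --1--> {q0,q1,q2,q3,q4}  [seen]
{q0,q1,q2,q3,q4} --0--> {q1,q2,q3,q4}  [seen]
{q0,q1,q2,q3,q4} --1--> {q0,q1,q2,q3,q4}  [seen]
Reachable DFA states: {q0,q4}, {q1,q2,q3,q4}, {q0,q1,q3,q4}, {q0,q1,q2,q3,q4}.
Accepting DFA states (contain an NFA accepting state): {q0,q4}, {q1,q2,q3,q4}, {q0,q1,q3,q4}, {q0,q1,q2,q3,q4}.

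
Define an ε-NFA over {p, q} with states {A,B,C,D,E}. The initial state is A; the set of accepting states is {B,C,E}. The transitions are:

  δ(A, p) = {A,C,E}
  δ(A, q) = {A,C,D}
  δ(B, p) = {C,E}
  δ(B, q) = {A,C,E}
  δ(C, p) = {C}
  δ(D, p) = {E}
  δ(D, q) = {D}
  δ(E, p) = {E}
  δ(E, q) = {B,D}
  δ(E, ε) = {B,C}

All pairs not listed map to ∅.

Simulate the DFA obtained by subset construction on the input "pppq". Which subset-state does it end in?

Start: {A}.
δ(A,p) = {A,C,E}.
Union: {A,C,E}.
ε-closure gives {A,B,C,E}.
After p: {A,B,C,E}.
δ(A,p) = {A,C,E}; δ(B,p) = {C,E}; δ(C,p) = {C}; δ(E,p) = {E}.
Union: {A,C,E}.
ε-closure gives {A,B,C,E}.
After p: {A,B,C,E}.
δ(A,p) = {A,C,E}; δ(B,p) = {C,E}; δ(C,p) = {C}; δ(E,p) = {E}.
Union: {A,C,E}.
ε-closure gives {A,B,C,E}.
After p: {A,B,C,E}.
δ(A,q) = {A,C,D}; δ(B,q) = {A,C,E}; δ(C,q) = ∅; δ(E,q) = {B,D}.
Union: {A,B,C,D,E}.
After q: {A,B,C,D,E}.

{A,B,C,D,E}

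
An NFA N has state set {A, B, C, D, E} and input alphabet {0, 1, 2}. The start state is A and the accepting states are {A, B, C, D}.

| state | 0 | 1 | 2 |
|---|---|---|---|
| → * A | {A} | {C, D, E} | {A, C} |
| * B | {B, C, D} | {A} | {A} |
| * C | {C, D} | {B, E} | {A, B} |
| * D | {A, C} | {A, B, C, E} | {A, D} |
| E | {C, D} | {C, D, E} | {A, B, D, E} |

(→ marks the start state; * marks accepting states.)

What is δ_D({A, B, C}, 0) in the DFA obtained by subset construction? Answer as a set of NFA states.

δ(A,0) = {A}; δ(B,0) = {B, C, D}; δ(C,0) = {C, D}.
Union: {A, B, C, D}.

{A, B, C, D}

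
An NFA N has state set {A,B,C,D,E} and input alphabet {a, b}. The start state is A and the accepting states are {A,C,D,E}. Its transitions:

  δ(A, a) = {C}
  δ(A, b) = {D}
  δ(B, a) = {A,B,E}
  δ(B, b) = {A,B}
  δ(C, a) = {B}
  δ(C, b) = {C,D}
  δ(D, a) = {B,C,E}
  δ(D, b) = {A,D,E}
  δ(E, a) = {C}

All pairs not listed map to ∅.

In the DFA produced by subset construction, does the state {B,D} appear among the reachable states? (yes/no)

no

Start state of the DFA: {A}.
{A} --a--> {C}  [new]
{A} --b--> {D}  [new]
{C} --a--> {B}  [new]
{C} --b--> {C,D}  [new]
{D} --a--> {B,C,E}  [new]
{D} --b--> {A,D,E}  [new]
{B} --a--> {A,B,E}  [new]
{B} --b--> {A,B}  [new]
{C,D} --a--> {B,C,E}  [seen]
{C,D} --b--> {A,C,D,E}  [new]
{B,C,E} --a--> {A,B,C,E}  [new]
{B,C,E} --b--> {A,B,C,D}  [new]
{A,D,E} --a--> {B,C,E}  [seen]
{A,D,E} --b--> {A,D,E}  [seen]
{A,B,E} --a--> {A,B,C,E}  [seen]
{A,B,E} --b--> {A,B,D}  [new]
{A,B} --a--> {A,B,C,E}  [seen]
{A,B} --b--> {A,B,D}  [seen]
{A,C,D,E} --a--> {B,C,E}  [seen]
{A,C,D,E} --b--> {A,C,D,E}  [seen]
{A,B,C,E} --a--> {A,B,C,E}  [seen]
{A,B,C,E} --b--> {A,B,C,D}  [seen]
{A,B,C,D} --a--> {A,B,C,E}  [seen]
{A,B,C,D} --b--> {A,B,C,D,E}  [new]
{A,B,D} --a--> {A,B,C,E}  [seen]
{A,B,D} --b--> {A,B,D,E}  [new]
{A,B,C,D,E} --a--> {A,B,C,E}  [seen]
{A,B,C,D,E} --b--> {A,B,C,D,E}  [seen]
{A,B,D,E} --a--> {A,B,C,E}  [seen]
{A,B,D,E} --b--> {A,B,D,E}  [seen]
Reachable DFA states: {A}, {C}, {D}, {B}, {C,D}, {B,C,E}, {A,D,E}, {A,B,E}, {A,B}, {A,C,D,E}, {A,B,C,E}, {A,B,C,D}, {A,B,D}, {A,B,C,D,E}, {A,B,D,E}.
{B,D} is not among them.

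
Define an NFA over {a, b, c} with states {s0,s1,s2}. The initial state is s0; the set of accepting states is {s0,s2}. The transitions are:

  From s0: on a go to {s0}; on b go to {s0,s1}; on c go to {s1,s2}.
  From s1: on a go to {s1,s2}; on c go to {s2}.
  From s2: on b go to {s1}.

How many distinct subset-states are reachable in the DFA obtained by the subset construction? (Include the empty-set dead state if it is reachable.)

Start state of the DFA: {s0}.
{s0} --a--> {s0}  [seen]
{s0} --b--> {s0,s1}  [new]
{s0} --c--> {s1,s2}  [new]
{s0,s1} --a--> {s0,s1,s2}  [new]
{s0,s1} --b--> {s0,s1}  [seen]
{s0,s1} --c--> {s1,s2}  [seen]
{s1,s2} --a--> {s1,s2}  [seen]
{s1,s2} --b--> {s1}  [new]
{s1,s2} --c--> {s2}  [new]
{s0,s1,s2} --a--> {s0,s1,s2}  [seen]
{s0,s1,s2} --b--> {s0,s1}  [seen]
{s0,s1,s2} --c--> {s1,s2}  [seen]
{s1} --a--> {s1,s2}  [seen]
{s1} --b--> ∅  [new]
{s1} --c--> {s2}  [seen]
{s2} --a--> ∅  [seen]
{s2} --b--> {s1}  [seen]
{s2} --c--> ∅  [seen]
∅ --a--> ∅  [seen]
∅ --b--> ∅  [seen]
∅ --c--> ∅  [seen]
Reachable DFA states: {s0}, {s0,s1}, {s1,s2}, {s0,s1,s2}, {s1}, {s2}, ∅.

7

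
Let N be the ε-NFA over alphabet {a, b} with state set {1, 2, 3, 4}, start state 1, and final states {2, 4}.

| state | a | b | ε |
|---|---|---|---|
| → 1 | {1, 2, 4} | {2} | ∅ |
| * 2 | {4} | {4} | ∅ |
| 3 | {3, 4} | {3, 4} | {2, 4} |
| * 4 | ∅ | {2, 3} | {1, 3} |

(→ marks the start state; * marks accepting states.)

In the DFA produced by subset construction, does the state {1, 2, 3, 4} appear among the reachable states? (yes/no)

Start state of the DFA: {1} (ε-closure of the NFA start).
{1} --a--> {1, 2, 3, 4}  [new]
{1} --b--> {2}  [new]
{1, 2, 3, 4} --a--> {1, 2, 3, 4}  [seen]
{1, 2, 3, 4} --b--> {1, 2, 3, 4}  [seen]
{2} --a--> {1, 2, 3, 4}  [seen]
{2} --b--> {1, 2, 3, 4}  [seen]
Reachable DFA states: {1}, {1, 2, 3, 4}, {2}.
{1, 2, 3, 4} is among them.

yes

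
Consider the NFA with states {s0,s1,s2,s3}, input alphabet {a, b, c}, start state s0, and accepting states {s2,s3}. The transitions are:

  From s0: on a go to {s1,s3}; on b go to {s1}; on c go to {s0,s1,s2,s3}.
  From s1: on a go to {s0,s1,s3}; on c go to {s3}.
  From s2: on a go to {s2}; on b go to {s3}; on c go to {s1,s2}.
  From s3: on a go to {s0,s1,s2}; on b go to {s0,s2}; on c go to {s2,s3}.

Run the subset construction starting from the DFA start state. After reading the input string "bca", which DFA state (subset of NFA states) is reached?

{s0,s1,s2}

Start: {s0}.
δ(s0,b) = {s1}.
Union: {s1}.
After b: {s1}.
δ(s1,c) = {s3}.
Union: {s3}.
After c: {s3}.
δ(s3,a) = {s0,s1,s2}.
Union: {s0,s1,s2}.
After a: {s0,s1,s2}.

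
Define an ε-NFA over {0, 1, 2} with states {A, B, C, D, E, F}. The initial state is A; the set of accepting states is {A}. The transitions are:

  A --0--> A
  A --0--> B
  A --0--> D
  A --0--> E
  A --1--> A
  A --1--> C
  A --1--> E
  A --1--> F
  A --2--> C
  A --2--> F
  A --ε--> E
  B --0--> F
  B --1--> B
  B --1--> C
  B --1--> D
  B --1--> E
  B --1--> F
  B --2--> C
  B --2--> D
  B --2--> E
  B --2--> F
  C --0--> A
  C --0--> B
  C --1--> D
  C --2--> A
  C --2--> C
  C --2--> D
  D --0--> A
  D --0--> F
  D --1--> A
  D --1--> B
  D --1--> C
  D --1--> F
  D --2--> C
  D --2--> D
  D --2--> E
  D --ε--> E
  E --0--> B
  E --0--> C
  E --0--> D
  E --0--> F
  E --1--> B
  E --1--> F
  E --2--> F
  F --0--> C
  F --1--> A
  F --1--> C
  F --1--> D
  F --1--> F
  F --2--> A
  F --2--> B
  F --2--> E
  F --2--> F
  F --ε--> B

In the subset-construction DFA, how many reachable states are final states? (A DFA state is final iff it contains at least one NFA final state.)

3

Start state of the DFA: {A, E} (ε-closure of the NFA start).
{A, E} --0--> {A, B, C, D, E, F}  [new]
{A, E} --1--> {A, B, C, E, F}  [new]
{A, E} --2--> {B, C, F}  [new]
{A, B, C, D, E, F} --0--> {A, B, C, D, E, F}  [seen]
{A, B, C, D, E, F} --1--> {A, B, C, D, E, F}  [seen]
{A, B, C, D, E, F} --2--> {A, B, C, D, E, F}  [seen]
{A, B, C, E, F} --0--> {A, B, C, D, E, F}  [seen]
{A, B, C, E, F} --1--> {A, B, C, D, E, F}  [seen]
{A, B, C, E, F} --2--> {A, B, C, D, E, F}  [seen]
{B, C, F} --0--> {A, B, C, E, F}  [seen]
{B, C, F} --1--> {A, B, C, D, E, F}  [seen]
{B, C, F} --2--> {A, B, C, D, E, F}  [seen]
Reachable DFA states: {A, E}, {A, B, C, D, E, F}, {A, B, C, E, F}, {B, C, F}.
Accepting DFA states (contain an NFA accepting state): {A, E}, {A, B, C, D, E, F}, {A, B, C, E, F}.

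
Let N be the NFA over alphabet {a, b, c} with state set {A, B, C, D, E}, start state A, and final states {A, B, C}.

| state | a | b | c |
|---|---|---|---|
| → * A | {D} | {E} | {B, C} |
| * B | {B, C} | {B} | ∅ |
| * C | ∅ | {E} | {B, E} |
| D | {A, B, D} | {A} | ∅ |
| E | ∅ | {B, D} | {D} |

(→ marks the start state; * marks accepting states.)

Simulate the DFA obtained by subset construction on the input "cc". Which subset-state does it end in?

{B, E}

Start: {A}.
δ(A,c) = {B, C}.
Union: {B, C}.
After c: {B, C}.
δ(B,c) = ∅; δ(C,c) = {B, E}.
Union: {B, E}.
After c: {B, E}.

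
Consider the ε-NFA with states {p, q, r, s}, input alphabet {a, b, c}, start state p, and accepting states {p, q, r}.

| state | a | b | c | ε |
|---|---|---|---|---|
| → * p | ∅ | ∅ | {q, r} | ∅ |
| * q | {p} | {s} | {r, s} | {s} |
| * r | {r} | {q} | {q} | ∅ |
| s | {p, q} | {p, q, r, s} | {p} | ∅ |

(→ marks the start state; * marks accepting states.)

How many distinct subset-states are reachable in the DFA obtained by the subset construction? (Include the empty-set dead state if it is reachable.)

Start state of the DFA: {p} (ε-closure of the NFA start).
{p} --a--> ∅  [new]
{p} --b--> ∅  [seen]
{p} --c--> {q, r, s}  [new]
∅ --a--> ∅  [seen]
∅ --b--> ∅  [seen]
∅ --c--> ∅  [seen]
{q, r, s} --a--> {p, q, r, s}  [new]
{q, r, s} --b--> {p, q, r, s}  [seen]
{q, r, s} --c--> {p, q, r, s}  [seen]
{p, q, r, s} --a--> {p, q, r, s}  [seen]
{p, q, r, s} --b--> {p, q, r, s}  [seen]
{p, q, r, s} --c--> {p, q, r, s}  [seen]
Reachable DFA states: {p}, ∅, {q, r, s}, {p, q, r, s}.

4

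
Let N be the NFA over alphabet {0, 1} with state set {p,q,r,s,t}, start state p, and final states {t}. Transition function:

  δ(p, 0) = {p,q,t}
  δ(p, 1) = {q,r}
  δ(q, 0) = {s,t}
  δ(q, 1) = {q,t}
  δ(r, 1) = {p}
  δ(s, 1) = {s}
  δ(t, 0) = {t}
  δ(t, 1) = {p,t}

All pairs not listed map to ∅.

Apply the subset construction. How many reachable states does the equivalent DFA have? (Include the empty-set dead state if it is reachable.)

Start state of the DFA: {p}.
{p} --0--> {p,q,t}  [new]
{p} --1--> {q,r}  [new]
{p,q,t} --0--> {p,q,s,t}  [new]
{p,q,t} --1--> {p,q,r,t}  [new]
{q,r} --0--> {s,t}  [new]
{q,r} --1--> {p,q,t}  [seen]
{p,q,s,t} --0--> {p,q,s,t}  [seen]
{p,q,s,t} --1--> {p,q,r,s,t}  [new]
{p,q,r,t} --0--> {p,q,s,t}  [seen]
{p,q,r,t} --1--> {p,q,r,t}  [seen]
{s,t} --0--> {t}  [new]
{s,t} --1--> {p,s,t}  [new]
{p,q,r,s,t} --0--> {p,q,s,t}  [seen]
{p,q,r,s,t} --1--> {p,q,r,s,t}  [seen]
{t} --0--> {t}  [seen]
{t} --1--> {p,t}  [new]
{p,s,t} --0--> {p,q,t}  [seen]
{p,s,t} --1--> {p,q,r,s,t}  [seen]
{p,t} --0--> {p,q,t}  [seen]
{p,t} --1--> {p,q,r,t}  [seen]
Reachable DFA states: {p}, {p,q,t}, {q,r}, {p,q,s,t}, {p,q,r,t}, {s,t}, {p,q,r,s,t}, {t}, {p,s,t}, {p,t}.

10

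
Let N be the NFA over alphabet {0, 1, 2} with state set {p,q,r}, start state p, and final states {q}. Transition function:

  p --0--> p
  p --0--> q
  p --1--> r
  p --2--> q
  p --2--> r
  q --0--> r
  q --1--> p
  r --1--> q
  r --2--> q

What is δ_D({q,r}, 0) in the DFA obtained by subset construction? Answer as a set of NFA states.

δ(q,0) = {r}; δ(r,0) = ∅.
Union: {r}.

{r}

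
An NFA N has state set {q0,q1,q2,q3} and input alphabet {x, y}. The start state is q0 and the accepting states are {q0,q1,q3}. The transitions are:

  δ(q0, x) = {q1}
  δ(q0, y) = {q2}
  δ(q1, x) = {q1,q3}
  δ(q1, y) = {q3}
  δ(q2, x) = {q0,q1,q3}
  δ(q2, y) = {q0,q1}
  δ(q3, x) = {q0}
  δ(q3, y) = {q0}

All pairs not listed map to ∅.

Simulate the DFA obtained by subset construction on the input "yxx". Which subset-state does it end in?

{q0,q1,q3}

Start: {q0}.
δ(q0,y) = {q2}.
Union: {q2}.
After y: {q2}.
δ(q2,x) = {q0,q1,q3}.
Union: {q0,q1,q3}.
After x: {q0,q1,q3}.
δ(q0,x) = {q1}; δ(q1,x) = {q1,q3}; δ(q3,x) = {q0}.
Union: {q0,q1,q3}.
After x: {q0,q1,q3}.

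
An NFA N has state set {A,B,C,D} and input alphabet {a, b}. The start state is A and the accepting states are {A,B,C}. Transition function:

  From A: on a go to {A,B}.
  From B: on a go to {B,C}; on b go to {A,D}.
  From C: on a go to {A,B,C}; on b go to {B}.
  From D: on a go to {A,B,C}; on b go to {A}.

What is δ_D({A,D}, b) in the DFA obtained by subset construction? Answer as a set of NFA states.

δ(A,b) = ∅; δ(D,b) = {A}.
Union: {A}.

{A}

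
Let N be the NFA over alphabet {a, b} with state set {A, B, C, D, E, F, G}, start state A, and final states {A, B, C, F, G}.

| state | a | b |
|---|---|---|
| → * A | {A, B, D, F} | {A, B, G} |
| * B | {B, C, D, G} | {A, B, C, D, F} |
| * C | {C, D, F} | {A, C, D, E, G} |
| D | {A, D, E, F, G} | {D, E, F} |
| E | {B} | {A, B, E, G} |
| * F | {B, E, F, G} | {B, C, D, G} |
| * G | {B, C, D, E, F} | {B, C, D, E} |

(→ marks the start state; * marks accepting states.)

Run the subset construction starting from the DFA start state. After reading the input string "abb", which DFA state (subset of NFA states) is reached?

Start: {A}.
δ(A,a) = {A, B, D, F}.
Union: {A, B, D, F}.
After a: {A, B, D, F}.
δ(A,b) = {A, B, G}; δ(B,b) = {A, B, C, D, F}; δ(D,b) = {D, E, F}; δ(F,b) = {B, C, D, G}.
Union: {A, B, C, D, E, F, G}.
After b: {A, B, C, D, E, F, G}.
δ(A,b) = {A, B, G}; δ(B,b) = {A, B, C, D, F}; δ(C,b) = {A, C, D, E, G}; δ(D,b) = {D, E, F}; δ(E,b) = {A, B, E, G}; δ(F,b) = {B, C, D, G}; δ(G,b) = {B, C, D, E}.
Union: {A, B, C, D, E, F, G}.
After b: {A, B, C, D, E, F, G}.

{A, B, C, D, E, F, G}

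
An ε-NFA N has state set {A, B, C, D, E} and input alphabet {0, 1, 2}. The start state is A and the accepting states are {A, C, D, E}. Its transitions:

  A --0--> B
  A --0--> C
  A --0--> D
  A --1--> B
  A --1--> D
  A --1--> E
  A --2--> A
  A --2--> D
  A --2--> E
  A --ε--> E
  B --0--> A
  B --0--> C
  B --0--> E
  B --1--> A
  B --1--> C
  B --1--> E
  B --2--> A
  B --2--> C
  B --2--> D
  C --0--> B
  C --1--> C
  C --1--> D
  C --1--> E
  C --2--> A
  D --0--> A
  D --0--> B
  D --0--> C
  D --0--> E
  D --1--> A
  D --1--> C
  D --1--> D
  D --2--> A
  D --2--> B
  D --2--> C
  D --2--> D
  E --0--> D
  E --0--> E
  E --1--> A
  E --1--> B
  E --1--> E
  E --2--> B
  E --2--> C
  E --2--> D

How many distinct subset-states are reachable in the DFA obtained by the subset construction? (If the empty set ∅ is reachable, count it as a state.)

4

Start state of the DFA: {A, E} (ε-closure of the NFA start).
{A, E} --0--> {B, C, D, E}  [new]
{A, E} --1--> {A, B, D, E}  [new]
{A, E} --2--> {A, B, C, D, E}  [new]
{B, C, D, E} --0--> {A, B, C, D, E}  [seen]
{B, C, D, E} --1--> {A, B, C, D, E}  [seen]
{B, C, D, E} --2--> {A, B, C, D, E}  [seen]
{A, B, D, E} --0--> {A, B, C, D, E}  [seen]
{A, B, D, E} --1--> {A, B, C, D, E}  [seen]
{A, B, D, E} --2--> {A, B, C, D, E}  [seen]
{A, B, C, D, E} --0--> {A, B, C, D, E}  [seen]
{A, B, C, D, E} --1--> {A, B, C, D, E}  [seen]
{A, B, C, D, E} --2--> {A, B, C, D, E}  [seen]
Reachable DFA states: {A, E}, {B, C, D, E}, {A, B, D, E}, {A, B, C, D, E}.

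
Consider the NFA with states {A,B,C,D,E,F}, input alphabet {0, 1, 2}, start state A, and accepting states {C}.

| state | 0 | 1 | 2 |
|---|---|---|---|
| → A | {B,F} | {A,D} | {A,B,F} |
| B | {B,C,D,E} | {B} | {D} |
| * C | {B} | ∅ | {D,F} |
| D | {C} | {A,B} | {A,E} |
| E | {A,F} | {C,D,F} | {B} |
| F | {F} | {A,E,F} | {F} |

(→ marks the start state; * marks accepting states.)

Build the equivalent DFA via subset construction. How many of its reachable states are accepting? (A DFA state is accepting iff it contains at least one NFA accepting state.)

Start state of the DFA: {A}.
{A} --0--> {B,F}  [new]
{A} --1--> {A,D}  [new]
{A} --2--> {A,B,F}  [new]
{B,F} --0--> {B,C,D,E,F}  [new]
{B,F} --1--> {A,B,E,F}  [new]
{B,F} --2--> {D,F}  [new]
{A,D} --0--> {B,C,F}  [new]
{A,D} --1--> {A,B,D}  [new]
{A,D} --2--> {A,B,E,F}  [seen]
{A,B,F} --0--> {B,C,D,E,F}  [seen]
{A,B,F} --1--> {A,B,D,E,F}  [new]
{A,B,F} --2--> {A,B,D,F}  [new]
{B,C,D,E,F} --0--> {A,B,C,D,E,F}  [new]
{B,C,D,E,F} --1--> {A,B,C,D,E,F}  [seen]
{B,C,D,E,F} --2--> {A,B,D,E,F}  [seen]
{A,B,E,F} --0--> {A,B,C,D,E,F}  [seen]
{A,B,E,F} --1--> {A,B,C,D,E,F}  [seen]
{A,B,E,F} --2--> {A,B,D,F}  [seen]
{D,F} --0--> {C,F}  [new]
{D,F} --1--> {A,B,E,F}  [seen]
{D,F} --2--> {A,E,F}  [new]
{B,C,F} --0--> {B,C,D,E,F}  [seen]
{B,C,F} --1--> {A,B,E,F}  [seen]
{B,C,F} --2--> {D,F}  [seen]
{A,B,D} --0--> {B,C,D,E,F}  [seen]
{A,B,D} --1--> {A,B,D}  [seen]
{A,B,D} --2--> {A,B,D,E,F}  [seen]
{A,B,D,E,F} --0--> {A,B,C,D,E,F}  [seen]
{A,B,D,E,F} --1--> {A,B,C,D,E,F}  [seen]
{A,B,D,E,F} --2--> {A,B,D,E,F}  [seen]
{A,B,D,F} --0--> {B,C,D,E,F}  [seen]
{A,B,D,F} --1--> {A,B,D,E,F}  [seen]
{A,B,D,F} --2--> {A,B,D,E,F}  [seen]
{A,B,C,D,E,F} --0--> {A,B,C,D,E,F}  [seen]
{A,B,C,D,E,F} --1--> {A,B,C,D,E,F}  [seen]
{A,B,C,D,E,F} --2--> {A,B,D,E,F}  [seen]
{C,F} --0--> {B,F}  [seen]
{C,F} --1--> {A,E,F}  [seen]
{C,F} --2--> {D,F}  [seen]
{A,E,F} --0--> {A,B,F}  [seen]
{A,E,F} --1--> {A,C,D,E,F}  [new]
{A,E,F} --2--> {A,B,F}  [seen]
{A,C,D,E,F} --0--> {A,B,C,F}  [new]
{A,C,D,E,F} --1--> {A,B,C,D,E,F}  [seen]
{A,C,D,E,F} --2--> {A,B,D,E,F}  [seen]
{A,B,C,F} --0--> {B,C,D,E,F}  [seen]
{A,B,C,F} --1--> {A,B,D,E,F}  [seen]
{A,B,C,F} --2--> {A,B,D,F}  [seen]
Reachable DFA states: {A}, {B,F}, {A,D}, {A,B,F}, {B,C,D,E,F}, {A,B,E,F}, {D,F}, {B,C,F}, {A,B,D}, {A,B,D,E,F}, {A,B,D,F}, {A,B,C,D,E,F}, {C,F}, {A,E,F}, {A,C,D,E,F}, {A,B,C,F}.
Accepting DFA states (contain an NFA accepting state): {B,C,D,E,F}, {B,C,F}, {A,B,C,D,E,F}, {C,F}, {A,C,D,E,F}, {A,B,C,F}.

6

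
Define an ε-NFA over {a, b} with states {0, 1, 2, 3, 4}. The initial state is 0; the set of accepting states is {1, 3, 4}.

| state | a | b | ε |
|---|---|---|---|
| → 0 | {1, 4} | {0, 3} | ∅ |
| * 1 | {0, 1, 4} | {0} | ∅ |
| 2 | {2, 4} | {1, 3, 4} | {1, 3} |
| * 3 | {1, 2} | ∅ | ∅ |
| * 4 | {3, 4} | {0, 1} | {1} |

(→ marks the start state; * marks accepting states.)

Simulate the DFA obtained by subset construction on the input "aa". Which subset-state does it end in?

Start: {0}.
δ(0,a) = {1, 4}.
Union: {1, 4}.
After a: {1, 4}.
δ(1,a) = {0, 1, 4}; δ(4,a) = {3, 4}.
Union: {0, 1, 3, 4}.
After a: {0, 1, 3, 4}.

{0, 1, 3, 4}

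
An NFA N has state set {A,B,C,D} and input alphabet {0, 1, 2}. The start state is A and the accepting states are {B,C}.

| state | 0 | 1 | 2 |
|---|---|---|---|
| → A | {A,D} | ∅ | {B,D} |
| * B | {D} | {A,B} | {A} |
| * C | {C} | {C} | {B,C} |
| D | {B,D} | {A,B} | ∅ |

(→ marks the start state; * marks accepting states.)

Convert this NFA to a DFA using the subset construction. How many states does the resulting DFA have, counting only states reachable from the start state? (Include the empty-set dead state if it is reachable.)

Start state of the DFA: {A}.
{A} --0--> {A,D}  [new]
{A} --1--> ∅  [new]
{A} --2--> {B,D}  [new]
{A,D} --0--> {A,B,D}  [new]
{A,D} --1--> {A,B}  [new]
{A,D} --2--> {B,D}  [seen]
∅ --0--> ∅  [seen]
∅ --1--> ∅  [seen]
∅ --2--> ∅  [seen]
{B,D} --0--> {B,D}  [seen]
{B,D} --1--> {A,B}  [seen]
{B,D} --2--> {A}  [seen]
{A,B,D} --0--> {A,B,D}  [seen]
{A,B,D} --1--> {A,B}  [seen]
{A,B,D} --2--> {A,B,D}  [seen]
{A,B} --0--> {A,D}  [seen]
{A,B} --1--> {A,B}  [seen]
{A,B} --2--> {A,B,D}  [seen]
Reachable DFA states: {A}, {A,D}, ∅, {B,D}, {A,B,D}, {A,B}.

6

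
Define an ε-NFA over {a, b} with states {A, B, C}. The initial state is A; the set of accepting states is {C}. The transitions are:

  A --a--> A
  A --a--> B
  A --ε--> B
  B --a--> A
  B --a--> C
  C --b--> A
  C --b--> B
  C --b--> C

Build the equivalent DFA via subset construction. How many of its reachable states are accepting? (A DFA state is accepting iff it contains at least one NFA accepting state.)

Start state of the DFA: {A, B} (ε-closure of the NFA start).
{A, B} --a--> {A, B, C}  [new]
{A, B} --b--> ∅  [new]
{A, B, C} --a--> {A, B, C}  [seen]
{A, B, C} --b--> {A, B, C}  [seen]
∅ --a--> ∅  [seen]
∅ --b--> ∅  [seen]
Reachable DFA states: {A, B}, {A, B, C}, ∅.
Accepting DFA states (contain an NFA accepting state): {A, B, C}.

1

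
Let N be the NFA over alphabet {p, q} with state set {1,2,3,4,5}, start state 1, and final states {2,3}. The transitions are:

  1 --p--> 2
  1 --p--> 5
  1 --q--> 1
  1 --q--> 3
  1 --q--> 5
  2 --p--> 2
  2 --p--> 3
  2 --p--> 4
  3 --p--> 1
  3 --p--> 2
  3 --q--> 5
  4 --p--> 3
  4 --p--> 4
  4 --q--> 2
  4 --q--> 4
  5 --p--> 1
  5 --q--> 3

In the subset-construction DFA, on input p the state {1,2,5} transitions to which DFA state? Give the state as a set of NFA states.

δ(1,p) = {2,5}; δ(2,p) = {2,3,4}; δ(5,p) = {1}.
Union: {1,2,3,4,5}.

{1,2,3,4,5}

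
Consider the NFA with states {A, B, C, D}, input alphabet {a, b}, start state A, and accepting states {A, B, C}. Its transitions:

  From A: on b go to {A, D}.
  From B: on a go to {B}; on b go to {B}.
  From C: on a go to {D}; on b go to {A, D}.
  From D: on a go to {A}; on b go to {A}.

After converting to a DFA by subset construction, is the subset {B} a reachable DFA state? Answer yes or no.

no

Start state of the DFA: {A}.
{A} --a--> ∅  [new]
{A} --b--> {A, D}  [new]
∅ --a--> ∅  [seen]
∅ --b--> ∅  [seen]
{A, D} --a--> {A}  [seen]
{A, D} --b--> {A, D}  [seen]
Reachable DFA states: {A}, ∅, {A, D}.
{B} is not among them.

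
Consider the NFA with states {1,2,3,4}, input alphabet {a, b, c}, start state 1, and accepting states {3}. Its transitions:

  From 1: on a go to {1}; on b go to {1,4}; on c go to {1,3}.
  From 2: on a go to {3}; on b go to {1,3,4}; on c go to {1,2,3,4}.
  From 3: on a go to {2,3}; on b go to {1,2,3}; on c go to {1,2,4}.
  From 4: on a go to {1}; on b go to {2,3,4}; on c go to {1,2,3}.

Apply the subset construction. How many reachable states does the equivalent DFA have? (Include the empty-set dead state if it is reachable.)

Start state of the DFA: {1}.
{1} --a--> {1}  [seen]
{1} --b--> {1,4}  [new]
{1} --c--> {1,3}  [new]
{1,4} --a--> {1}  [seen]
{1,4} --b--> {1,2,3,4}  [new]
{1,4} --c--> {1,2,3}  [new]
{1,3} --a--> {1,2,3}  [seen]
{1,3} --b--> {1,2,3,4}  [seen]
{1,3} --c--> {1,2,3,4}  [seen]
{1,2,3,4} --a--> {1,2,3}  [seen]
{1,2,3,4} --b--> {1,2,3,4}  [seen]
{1,2,3,4} --c--> {1,2,3,4}  [seen]
{1,2,3} --a--> {1,2,3}  [seen]
{1,2,3} --b--> {1,2,3,4}  [seen]
{1,2,3} --c--> {1,2,3,4}  [seen]
Reachable DFA states: {1}, {1,4}, {1,3}, {1,2,3,4}, {1,2,3}.

5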